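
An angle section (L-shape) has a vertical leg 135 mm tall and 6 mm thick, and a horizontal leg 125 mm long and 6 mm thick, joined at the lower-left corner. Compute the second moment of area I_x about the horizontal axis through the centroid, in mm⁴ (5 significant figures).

Treat the section as a set of non-overlapping primitives; coordinates are from the bounding-box lower-left.
Vertical leg: 6 × 135, A = 810 mm², y = 67.5 mm, Ī = 1 230 188 mm⁴.
Horizontal leg (remainder): 119 × 6, A = 714 mm², y = 3 mm, Ī = 2 142 mm⁴.
Centroid: ȳ = ΣA·y / ΣA = 37.2815 mm.
Transfer each piece to the horizontal axis through the centroid using Ī + A·d² with d = y − 37.2815:
  vertical leg: d = 30.2185 mm → contributes +1 969 845 mm⁴
  horizontal leg (remainder): d = -34.2815 mm → contributes +841249.8 mm⁴
Total I = 2 811 095 mm⁴.

I_x ≈ 2.8111 × 10⁶ mm⁴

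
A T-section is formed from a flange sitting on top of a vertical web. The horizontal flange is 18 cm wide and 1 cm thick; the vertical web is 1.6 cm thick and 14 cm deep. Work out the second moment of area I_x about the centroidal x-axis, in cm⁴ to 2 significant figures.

Break the section into simple shapes (no overlaps), measuring from the bottom-left corner of the bounding box.
Flange: 18 × 1, A = 18 cm², y = 14.5 cm, Ī = 1.5 cm⁴.
Web: 1.6 × 14, A = 22.4 cm², y = 7 cm, Ī = 365.9 cm⁴.
Centroid: ȳ = ΣA·y / ΣA = 10.34 cm.
Transfer each piece to the centroidal x-axis using Ī + A·d² with d = y − 10.34:
  flange: d = 4.158 cm → contributes +312.8 cm⁴
  web: d = -3.342 cm → contributes +616 cm⁴
Total I = 928.8 cm⁴.

I_x ≈ 930 cm⁴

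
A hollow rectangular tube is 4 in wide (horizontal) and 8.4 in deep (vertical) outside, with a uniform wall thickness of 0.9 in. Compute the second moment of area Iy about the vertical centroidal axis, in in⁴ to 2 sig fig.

Iy ≈ 39 in⁴

Treat the section as a set of non-overlapping primitives; coordinates are from the bounding-box lower-left.
Outer rectangle: 4 × 8.4, A = 33.6 in², x = 2 in, Ī = 44.8 in⁴.
Inner void (subtracted): 2.2 × 6.6, A = 14.52 in², x = 2 in, Ī = 5.856 in⁴.
By symmetry the centroid is at mid-width, x̄ = 2 in.
All pieces are centred on the vertical centroidal axis, so I = ΣĪ (holes subtracted) = 38.94 in⁴.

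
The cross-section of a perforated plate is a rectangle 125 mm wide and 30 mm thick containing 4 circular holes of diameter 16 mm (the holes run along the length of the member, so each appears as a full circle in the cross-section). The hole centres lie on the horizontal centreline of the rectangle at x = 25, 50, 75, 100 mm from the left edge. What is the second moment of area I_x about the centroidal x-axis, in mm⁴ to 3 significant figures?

I_x ≈ 2.68 × 10⁵ mm⁴

Break the section into simple shapes (no overlaps), measuring from the bottom-left corner of the bounding box.
Plate: 125 × 30, A = 3 750 mm², y = 15 mm, Ī = 281 250 mm⁴.
Hole 1 (subtracted): ⌀16, A = 201.06 mm², y = 15 mm, Ī = 3 217 mm⁴.
Hole 2 (subtracted): ⌀16, A = 201.06 mm², y = 15 mm, Ī = 3 217 mm⁴.
Hole 3 (subtracted): ⌀16, A = 201.06 mm², y = 15 mm, Ī = 3 217 mm⁴.
Hole 4 (subtracted): ⌀16, A = 201.06 mm², y = 15 mm, Ī = 3 217 mm⁴.
By symmetry the centroid is at mid-height, ȳ = 15 mm.
All pieces are centred on the centroidal x-axis, so I = ΣĪ (holes subtracted) = 268 382 mm⁴.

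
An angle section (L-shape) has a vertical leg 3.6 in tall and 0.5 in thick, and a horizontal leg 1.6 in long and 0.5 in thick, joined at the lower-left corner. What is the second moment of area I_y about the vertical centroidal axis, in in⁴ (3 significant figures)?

Split into non-overlapping primitives; take the origin at the lower-left of the bounding box.
Vertical leg: 0.5 × 3.6, A = 1.8 in², x = 0.25 in, Ī = 0.0375 in⁴.
Horizontal leg (remainder): 1.1 × 0.5, A = 0.55 in², x = 1.05 in, Ī = 0.055458 in⁴.
Centroid: x̄ = ΣA·x / ΣA = 0.43723 in.
Transfer each piece to the vertical centroidal axis using Ī + A·d² with d = x − 0.43723:
  vertical leg: d = -0.18723 in → contributes +0.1006 in⁴
  horizontal leg (remainder): d = 0.61277 in → contributes +0.26197 in⁴
Total I = 0.36258 in⁴.

I_y ≈ 0.363 in⁴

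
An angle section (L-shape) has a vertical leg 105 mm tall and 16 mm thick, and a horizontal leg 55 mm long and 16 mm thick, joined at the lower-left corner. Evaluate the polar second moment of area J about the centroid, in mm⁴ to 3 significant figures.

J ≈ 2.92 × 10⁶ mm⁴

Break the section into simple shapes (no overlaps), measuring from the bottom-left corner of the bounding box.
Vertical leg: 16 × 105, A = 1 680 mm², y = 52.5 mm, Ī = 1 543 500 mm⁴.
Horizontal leg (remainder): 39 × 16, A = 624 mm², y = 8 mm, Ī = 13 312 mm⁴.
Centroid: ȳ = ΣA·y / ΣA = 40.448 mm.
Transfer each piece to the centroidal x-axis using Ī + A·d² with d = y − 40.448:
  vertical leg: d = 12.052 mm → contributes +1 787 525 mm⁴
  horizontal leg (remainder): d = -32.448 mm → contributes +670 301 mm⁴
Total I = 2 457 826 mm⁴.
For the y-axis: x̄ = 15.448 mm.
Repeating about the centroidal y-axis gives I_y = 459 026 mm⁴.
Polar second moment: J = I_x + I_y = 2 916 852 mm⁴.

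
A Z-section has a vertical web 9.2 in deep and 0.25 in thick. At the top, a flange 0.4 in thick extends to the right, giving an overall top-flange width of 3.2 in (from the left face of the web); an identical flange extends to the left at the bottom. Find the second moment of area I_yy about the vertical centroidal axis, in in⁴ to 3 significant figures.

I_yy ≈ 7.77 in⁴

Treat the section as a set of non-overlapping primitives; coordinates are from the bounding-box lower-left.
Web: 0.25 × 9.2, A = 2.3 in², x = 3.075 in, Ī = 0.011979 in⁴.
Top flange (beyond web): 2.95 × 0.4, A = 1.18 in², x = 4.675 in, Ī = 0.85575 in⁴.
Bottom flange (beyond web): 2.95 × 0.4, A = 1.18 in², x = 1.475 in, Ī = 0.85575 in⁴.
Centroid: x̄ = ΣA·x / ΣA = 3.075 in.
Transfer each piece to the vertical centroidal axis using Ī + A·d² with d = x − 3.075:
  web: d = 0 in → contributes +0.011979 in⁴
  top flange (beyond web): d = 1.6 in → contributes +3.8765 in⁴
  bottom flange (beyond web): d = -1.6 in → contributes +3.8765 in⁴
Total I = 7.7651 in⁴.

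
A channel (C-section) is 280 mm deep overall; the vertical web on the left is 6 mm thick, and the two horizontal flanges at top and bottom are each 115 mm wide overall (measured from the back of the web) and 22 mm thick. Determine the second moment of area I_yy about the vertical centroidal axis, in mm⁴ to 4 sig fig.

Break the section into simple shapes (no overlaps), measuring from the bottom-left corner of the bounding box.
Web: 6 × 280, A = 1 680 mm², x = 3 mm, Ī = 5 040 mm⁴.
Top flange (beyond web): 109 × 22, A = 2 398 mm², x = 60.5 mm, Ī = 2 374 220 mm⁴.
Bottom flange (beyond web): 109 × 22, A = 2 398 mm², x = 60.5 mm, Ī = 2 374 220 mm⁴.
Centroid: x̄ = ΣA·x / ΣA = 45.5834 mm.
Transfer each piece to the vertical centroidal axis using Ī + A·d² with d = x − 45.5834:
  web: d = -42.5834 mm → contributes +3 051 459 mm⁴
  top flange (beyond web): d = 14.9166 mm → contributes +2 907 788 mm⁴
  bottom flange (beyond web): d = 14.9166 mm → contributes +2 907 788 mm⁴
Total I = 8 867 035 mm⁴.

I_yy ≈ 8.867 × 10⁶ mm⁴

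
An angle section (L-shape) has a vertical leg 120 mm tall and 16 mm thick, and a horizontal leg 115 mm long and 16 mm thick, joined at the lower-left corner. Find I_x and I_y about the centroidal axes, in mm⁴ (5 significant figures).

Decompose the section into non-overlapping parts with the origin at the bottom-left of its bounding rectangle.
Vertical leg: 16 × 120, A = 1 920 mm², y = 60 mm, Ī = 2 304 000 mm⁴.
Horizontal leg (remainder): 99 × 16, A = 1 584 mm², y = 8 mm, Ī = 33 792 mm⁴.
Centroid: ȳ = ΣA·y / ΣA = 36.49315 mm.
Transfer each piece to the centroidal x-axis using Ī + A·d² with d = y − 36.49315:
  vertical leg: d = 23.50685 mm → contributes +3 364 938 mm⁴
  horizontal leg (remainder): d = -28.49315 mm → contributes +1 319 778 mm⁴
Total I = 4 684 716 mm⁴.
For the y-axis: x̄ = 33.99315 mm.
Repeating about the centroidal y-axis gives I_y = 4 204 336 mm⁴.

I_x ≈ 4.6847 × 10⁶ mm⁴, I_y ≈ 4.2043 × 10⁶ mm⁴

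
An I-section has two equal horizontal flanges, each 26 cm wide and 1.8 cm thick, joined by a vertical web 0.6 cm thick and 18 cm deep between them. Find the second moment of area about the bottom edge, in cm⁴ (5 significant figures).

I_base ≈ 2.1668 × 10⁴ cm⁴

Treat the section as a set of non-overlapping primitives; coordinates are from the bounding-box lower-left.
Bottom flange: 26 × 1.8, A = 46.8 cm², y = 0.9 cm, Ī = 12.636 cm⁴.
Web: 0.6 × 18, A = 10.8 cm², y = 10.8 cm, Ī = 291.6 cm⁴.
Top flange: 26 × 1.8, A = 46.8 cm², y = 20.7 cm, Ī = 12.636 cm⁴.
Transfer each piece to the bottom edge using Ī + A·d² with d = y − 0:
  bottom flange: d = 0.9 cm → contributes +50.544 cm⁴
  web: d = 10.8 cm → contributes +1551.312 cm⁴
  top flange: d = 20.7 cm → contributes +20065.97 cm⁴
Total I = 21667.82 cm⁴.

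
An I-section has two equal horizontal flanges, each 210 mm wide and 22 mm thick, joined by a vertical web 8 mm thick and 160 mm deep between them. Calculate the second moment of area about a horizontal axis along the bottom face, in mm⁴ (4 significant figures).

Decompose the section into non-overlapping parts with the origin at the bottom-left of its bounding rectangle.
Bottom flange: 210 × 22, A = 4 620 mm², y = 11 mm, Ī = 186 340 mm⁴.
Web: 8 × 160, A = 1 280 mm², y = 102 mm, Ī = 2 730 667 mm⁴.
Top flange: 210 × 22, A = 4 620 mm², y = 193 mm, Ī = 186 340 mm⁴.
Transfer each piece to a horizontal axis along the bottom face using Ī + A·d² with d = y − 0:
  bottom flange: d = 11 mm → contributes +745 360 mm⁴
  web: d = 102 mm → contributes +16 047 787 mm⁴
  top flange: d = 193 mm → contributes +172 276 720 mm⁴
Total I = 189 069 867 mm⁴.

I_base ≈ 1.891 × 10⁸ mm⁴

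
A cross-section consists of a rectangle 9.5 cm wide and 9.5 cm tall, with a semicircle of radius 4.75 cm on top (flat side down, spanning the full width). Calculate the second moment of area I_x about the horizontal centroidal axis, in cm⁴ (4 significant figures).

Break the section into simple shapes (no overlaps), measuring from the bottom-left corner of the bounding box.
Rectangular body: 9.5 × 9.5, A = 90.25 cm², y = 4.75 cm, Ī = 678.755 cm⁴.
Semicircular cap: semicircle r = 4.75, A = 35.4411 cm², y = 11.516 cm, Ī = 55.8736 cm⁴.
Centroid: ȳ = ΣA·y / ΣA = 6.6578 cm.
Transfer each piece to the horizontal centroidal axis using Ī + A·d² with d = y − 6.6578:
  rectangular body: d = -1.9078 cm → contributes +1007.24 cm⁴
  semicircular cap: d = 4.85817 cm → contributes +892.346 cm⁴
Total I = 1899.58 cm⁴.

I_x ≈ 1900 cm⁴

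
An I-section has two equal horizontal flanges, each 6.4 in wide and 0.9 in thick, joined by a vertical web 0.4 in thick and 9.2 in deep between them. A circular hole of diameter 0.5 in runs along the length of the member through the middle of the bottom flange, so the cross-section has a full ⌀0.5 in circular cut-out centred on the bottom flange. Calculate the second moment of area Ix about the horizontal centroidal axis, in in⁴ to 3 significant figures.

Decompose the section into non-overlapping parts with the origin at the bottom-left of its bounding rectangle.
Bottom flange: 6.4 × 0.9, A = 5.76 in², y = 0.45 in, Ī = 0.3888 in⁴.
Web: 0.4 × 9.2, A = 3.68 in², y = 5.5 in, Ī = 25.956 in⁴.
Top flange: 6.4 × 0.9, A = 5.76 in², y = 10.55 in, Ī = 0.3888 in⁴.
Hole (subtracted): ⌀0.5, A = 0.19635 in², y = 0.45 in, Ī = 0.003068 in⁴.
Centroid: ȳ = ΣA·y / ΣA = 5.5661 in.
Transfer each piece to the horizontal centroidal axis using Ī + A·d² with d = y − 5.5661:
  bottom flange: d = -5.1161 in → contributes +151.15 in⁴
  web: d = -0.066088 in → contributes +25.972 in⁴
  top flange: d = 4.9839 in → contributes +143.46 in⁴
  hole: d = -5.1161 in → contributes −5.1424 in⁴
Total I = 315.45 in⁴.

Ix ≈ 315 in⁴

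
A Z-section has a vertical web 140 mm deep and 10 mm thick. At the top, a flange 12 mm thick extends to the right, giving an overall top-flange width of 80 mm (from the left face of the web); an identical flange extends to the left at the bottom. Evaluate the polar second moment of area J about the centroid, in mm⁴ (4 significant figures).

Decompose the section into non-overlapping parts with the origin at the bottom-left of its bounding rectangle.
Web: 10 × 140, A = 1 400 mm², y = 70 mm, Ī = 2 286 667 mm⁴.
Top flange (beyond web): 70 × 12, A = 840 mm², y = 134 mm, Ī = 10 080 mm⁴.
Bottom flange (beyond web): 70 × 12, A = 840 mm², y = 6 mm, Ī = 10 080 mm⁴.
Centroid: ȳ = ΣA·y / ΣA = 70 mm.
Transfer each piece to the centroidal x-axis using Ī + A·d² with d = y − 70:
  web: d = 0 mm → contributes +2 286 667 mm⁴
  top flange (beyond web): d = 64 mm → contributes +3 450 720 mm⁴
  bottom flange (beyond web): d = -64 mm → contributes +3 450 720 mm⁴
Total I = 9 188 107 mm⁴.
For the y-axis: x̄ = 75 mm.
Repeating about the centroidal y-axis gives I_y = 3 385 667 mm⁴.
Polar second moment: J = I_x + I_y = 12 573 773 mm⁴.

J ≈ 1.257 × 10⁷ mm⁴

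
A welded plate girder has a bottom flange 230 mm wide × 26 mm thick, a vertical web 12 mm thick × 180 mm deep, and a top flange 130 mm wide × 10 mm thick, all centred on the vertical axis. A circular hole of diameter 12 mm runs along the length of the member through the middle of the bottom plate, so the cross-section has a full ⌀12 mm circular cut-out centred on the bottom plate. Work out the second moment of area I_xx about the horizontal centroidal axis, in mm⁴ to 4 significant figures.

Decompose the section into non-overlapping parts with the origin at the bottom-left of its bounding rectangle.
Bottom plate: 230 × 26, A = 5 980 mm², y = 13 mm, Ī = 336 873 mm⁴.
Web plate: 12 × 180, A = 2 160 mm², y = 116 mm, Ī = 5 832 000 mm⁴.
Top plate: 130 × 10, A = 1 300 mm², y = 211 mm, Ī = 10833.3 mm⁴.
Hole (subtracted): ⌀12, A = 113.097 mm², y = 13 mm, Ī = 1017.88 mm⁴.
Centroid: ȳ = ΣA·y / ΣA = 64.4512 mm.
Transfer each piece to the horizontal centroidal axis using Ī + A·d² with d = y − 64.4512:
  bottom plate: d = -51.4512 mm → contributes +16 167 263 mm⁴
  web plate: d = 51.5488 mm → contributes +11 571 730 mm⁴
  top plate: d = 146.549 mm → contributes +27 930 363 mm⁴
  hole: d = -51.4512 mm → contributes −300 412 mm⁴
Total I = 55 368 944 mm⁴.

I_xx ≈ 5.537 × 10⁷ mm⁴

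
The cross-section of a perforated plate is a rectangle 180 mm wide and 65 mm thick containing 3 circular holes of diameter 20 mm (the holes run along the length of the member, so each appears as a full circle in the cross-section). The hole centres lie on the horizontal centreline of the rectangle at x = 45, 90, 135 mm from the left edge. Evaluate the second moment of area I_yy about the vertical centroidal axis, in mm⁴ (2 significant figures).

Decompose the section into non-overlapping parts with the origin at the bottom-left of its bounding rectangle.
Plate: 180 × 65, A = 11 700 mm², x = 90 mm, Ī = 31 590 000 mm⁴.
Hole 1 (subtracted): ⌀20, A = 314.2 mm², x = 45 mm, Ī = 7 854 mm⁴.
Hole 2 (subtracted): ⌀20, A = 314.2 mm², x = 90 mm, Ī = 7 854 mm⁴.
Hole 3 (subtracted): ⌀20, A = 314.2 mm², x = 135 mm, Ī = 7 854 mm⁴.
By symmetry the centroid is at mid-width, x̄ = 90 mm.
Transfer each piece to the vertical centroidal axis using Ī + A·d² with d = x − 90:
  plate: d = 0 mm → contributes +31 590 000 mm⁴
  hole 1: d = -45 mm → contributes −644 026 mm⁴
  hole 2: d = 0 mm → contributes −7 854 mm⁴
  hole 3: d = 45 mm → contributes −644 026 mm⁴
Total I = 30 294 093 mm⁴.

I_yy ≈ 3.0 × 10⁷ mm⁴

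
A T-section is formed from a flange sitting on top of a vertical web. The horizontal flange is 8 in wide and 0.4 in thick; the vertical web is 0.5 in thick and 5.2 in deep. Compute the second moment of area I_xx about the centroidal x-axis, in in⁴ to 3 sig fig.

Split into non-overlapping primitives; take the origin at the lower-left of the bounding box.
Flange: 8 × 0.4, A = 3.2 in², y = 5.4 in, Ī = 0.042667 in⁴.
Web: 0.5 × 5.2, A = 2.6 in², y = 2.6 in, Ī = 5.8587 in⁴.
Centroid: ȳ = ΣA·y / ΣA = 4.1448 in.
Transfer each piece to the centroidal x-axis using Ī + A·d² with d = y − 4.1448:
  flange: d = 1.2552 in → contributes +5.0841 in⁴
  web: d = -1.5448 in → contributes +12.064 in⁴
Total I = 17.148 in⁴.

I_xx ≈ 17.1 in⁴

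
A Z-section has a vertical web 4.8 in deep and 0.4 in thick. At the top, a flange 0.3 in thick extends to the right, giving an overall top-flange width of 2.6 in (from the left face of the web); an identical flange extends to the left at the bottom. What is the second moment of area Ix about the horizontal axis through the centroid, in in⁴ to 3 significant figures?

Ix ≈ 10.4 in⁴

Split into non-overlapping primitives; take the origin at the lower-left of the bounding box.
Web: 0.4 × 4.8, A = 1.92 in², y = 2.4 in, Ī = 3.6864 in⁴.
Top flange (beyond web): 2.2 × 0.3, A = 0.66 in², y = 4.65 in, Ī = 0.00495 in⁴.
Bottom flange (beyond web): 2.2 × 0.3, A = 0.66 in², y = 0.15 in, Ī = 0.00495 in⁴.
Centroid: ȳ = ΣA·y / ΣA = 2.4 in.
Transfer each piece to the horizontal axis through the centroid using Ī + A·d² with d = y − 2.4:
  web: d = 0 in → contributes +3.6864 in⁴
  top flange (beyond web): d = 2.25 in → contributes +3.3462 in⁴
  bottom flange (beyond web): d = -2.25 in → contributes +3.3462 in⁴
Total I = 10.379 in⁴.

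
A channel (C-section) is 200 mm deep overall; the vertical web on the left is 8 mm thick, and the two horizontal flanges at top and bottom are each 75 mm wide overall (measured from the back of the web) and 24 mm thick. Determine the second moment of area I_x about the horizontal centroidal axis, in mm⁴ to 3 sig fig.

Break the section into simple shapes (no overlaps), measuring from the bottom-left corner of the bounding box.
Web: 8 × 200, A = 1 600 mm², y = 100 mm, Ī = 5 333 333 mm⁴.
Top flange (beyond web): 67 × 24, A = 1 608 mm², y = 188 mm, Ī = 77 184 mm⁴.
Bottom flange (beyond web): 67 × 24, A = 1 608 mm², y = 12 mm, Ī = 77 184 mm⁴.
By symmetry the centroid is at mid-height, ȳ = 100 mm.
Transfer each piece to the horizontal centroidal axis using Ī + A·d² with d = y − 100:
  web: d = 0 mm → contributes +5 333 333 mm⁴
  top flange (beyond web): d = 88 mm → contributes +12 529 536 mm⁴
  bottom flange (beyond web): d = -88 mm → contributes +12 529 536 mm⁴
Total I = 30 392 405 mm⁴.

I_x ≈ 3.04 × 10⁷ mm⁴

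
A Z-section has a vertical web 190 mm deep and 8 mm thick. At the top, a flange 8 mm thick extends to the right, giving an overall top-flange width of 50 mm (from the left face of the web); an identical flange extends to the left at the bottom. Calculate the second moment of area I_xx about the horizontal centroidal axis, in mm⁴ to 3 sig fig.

Break the section into simple shapes (no overlaps), measuring from the bottom-left corner of the bounding box.
Web: 8 × 190, A = 1 520 mm², y = 95 mm, Ī = 4 572 667 mm⁴.
Top flange (beyond web): 42 × 8, A = 336 mm², y = 186 mm, Ī = 1 792 mm⁴.
Bottom flange (beyond web): 42 × 8, A = 336 mm², y = 4 mm, Ī = 1 792 mm⁴.
Centroid: ȳ = ΣA·y / ΣA = 95 mm.
Transfer each piece to the horizontal centroidal axis using Ī + A·d² with d = y − 95:
  web: d = 0 mm → contributes +4 572 667 mm⁴
  top flange (beyond web): d = 91 mm → contributes +2 784 208 mm⁴
  bottom flange (beyond web): d = -91 mm → contributes +2 784 208 mm⁴
Total I = 10 141 083 mm⁴.

I_xx ≈ 1.01 × 10⁷ mm⁴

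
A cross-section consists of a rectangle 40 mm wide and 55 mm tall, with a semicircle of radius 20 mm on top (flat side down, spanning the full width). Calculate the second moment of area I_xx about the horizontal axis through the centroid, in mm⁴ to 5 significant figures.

I_xx ≈ 1.2051 × 10⁶ mm⁴

Decompose the section into non-overlapping parts with the origin at the bottom-left of its bounding rectangle.
Rectangular body: 40 × 55, A = 2 200 mm², y = 27.5 mm, Ī = 554583.3 mm⁴.
Semicircular cap: semicircle r = 20, A = 628.3185 mm², y = 63.48826 mm, Ī = 17561.11 mm⁴.
Centroid: ȳ = ΣA·y / ΣA = 35.49489 mm.
Transfer each piece to the horizontal axis through the centroid using Ī + A·d² with d = y − 35.49489:
  rectangular body: d = -7.994889 mm → contributes +695203.5 mm⁴
  semicircular cap: d = 27.99337 mm → contributes +509929.7 mm⁴
Total I = 1 205 133 mm⁴.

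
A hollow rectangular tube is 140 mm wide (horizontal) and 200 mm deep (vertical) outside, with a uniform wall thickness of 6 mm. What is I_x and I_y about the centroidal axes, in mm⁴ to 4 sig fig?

I_x ≈ 2.246 × 10⁷ mm⁴, I_y ≈ 1.288 × 10⁷ mm⁴

Decompose the section into non-overlapping parts with the origin at the bottom-left of its bounding rectangle.
Outer rectangle: 140 × 200, A = 28 000 mm², y = 100 mm, Ī = 93 333 333 mm⁴.
Inner void (subtracted): 128 × 188, A = 24 064 mm², y = 100 mm, Ī = 70 876 501 mm⁴.
By symmetry the centroid is at mid-height, ȳ = 100 mm.
All pieces are centred on the centroidal x-axis, so I = ΣĪ (holes subtracted) = 22 456 832 mm⁴.
Repeating about the centroidal y-axis gives I_y = 12 877 952 mm⁴.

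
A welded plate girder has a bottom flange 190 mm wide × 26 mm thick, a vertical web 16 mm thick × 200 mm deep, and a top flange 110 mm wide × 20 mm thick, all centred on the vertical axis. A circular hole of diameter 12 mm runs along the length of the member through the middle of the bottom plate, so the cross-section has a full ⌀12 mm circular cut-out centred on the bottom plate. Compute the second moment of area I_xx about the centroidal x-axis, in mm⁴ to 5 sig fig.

I_xx ≈ 9.0269 × 10⁷ mm⁴

Decompose the section into non-overlapping parts with the origin at the bottom-left of its bounding rectangle.
Bottom plate: 190 × 26, A = 4 940 mm², y = 13 mm, Ī = 278286.7 mm⁴.
Web plate: 16 × 200, A = 3 200 mm², y = 126 mm, Ī = 10 666 667 mm⁴.
Top plate: 110 × 20, A = 2 200 mm², y = 236 mm, Ī = 73333.33 mm⁴.
Hole (subtracted): ⌀12, A = 113.0973 mm², y = 13 mm, Ī = 1017.876 mm⁴.
Centroid: ȳ = ΣA·y / ΣA = 96.32924 mm.
Transfer each piece to the centroidal x-axis using Ī + A·d² with d = y − 96.32924:
  bottom plate: d = -83.32924 mm → contributes +34 580 470 mm⁴
  web plate: d = 29.67076 mm → contributes +13 483 800 mm⁴
  top plate: d = 139.6708 mm → contributes +42 990 762 mm⁴
  hole: d = -83.32924 mm → contributes −786338.8 mm⁴
Total I = 90 268 693 mm⁴.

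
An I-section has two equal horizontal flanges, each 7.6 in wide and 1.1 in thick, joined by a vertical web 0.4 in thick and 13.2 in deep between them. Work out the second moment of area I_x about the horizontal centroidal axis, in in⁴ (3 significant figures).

Split into non-overlapping primitives; take the origin at the lower-left of the bounding box.
Bottom flange: 7.6 × 1.1, A = 8.36 in², y = 0.55 in, Ī = 0.84297 in⁴.
Web: 0.4 × 13.2, A = 5.28 in², y = 7.7 in, Ī = 76.666 in⁴.
Top flange: 7.6 × 1.1, A = 8.36 in², y = 14.85 in, Ī = 0.84297 in⁴.
By symmetry the centroid is at mid-height, ȳ = 7.7 in.
Transfer each piece to the horizontal centroidal axis using Ī + A·d² with d = y − 7.7:
  bottom flange: d = -7.15 in → contributes +428.23 in⁴
  web: d = 0 in → contributes +76.666 in⁴
  top flange: d = 7.15 in → contributes +428.23 in⁴
Total I = 933.12 in⁴.

I_x ≈ 933 in⁴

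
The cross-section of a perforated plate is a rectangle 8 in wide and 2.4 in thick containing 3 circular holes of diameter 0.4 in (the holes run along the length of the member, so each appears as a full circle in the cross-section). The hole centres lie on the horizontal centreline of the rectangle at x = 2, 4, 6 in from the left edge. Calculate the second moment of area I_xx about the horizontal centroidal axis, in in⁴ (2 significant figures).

I_xx ≈ 9.2 in⁴

Treat the section as a set of non-overlapping primitives; coordinates are from the bounding-box lower-left.
Plate: 8 × 2.4, A = 19.2 in², y = 1.2 in, Ī = 9.216 in⁴.
Hole 1 (subtracted): ⌀0.4, A = 0.1257 in², y = 1.2 in, Ī = 0.001257 in⁴.
Hole 2 (subtracted): ⌀0.4, A = 0.1257 in², y = 1.2 in, Ī = 0.001257 in⁴.
Hole 3 (subtracted): ⌀0.4, A = 0.1257 in², y = 1.2 in, Ī = 0.001257 in⁴.
By symmetry the centroid is at mid-height, ȳ = 1.2 in.
All pieces are centred on the horizontal centroidal axis, so I = ΣĪ (holes subtracted) = 9.212 in⁴.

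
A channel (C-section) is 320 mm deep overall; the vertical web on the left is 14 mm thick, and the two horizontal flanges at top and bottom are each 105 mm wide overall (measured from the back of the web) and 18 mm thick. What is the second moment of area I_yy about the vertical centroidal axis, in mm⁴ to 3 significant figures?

I_yy ≈ 7.55 × 10⁶ mm⁴

Break the section into simple shapes (no overlaps), measuring from the bottom-left corner of the bounding box.
Web: 14 × 320, A = 4 480 mm², x = 7 mm, Ī = 73 173 mm⁴.
Top flange (beyond web): 91 × 18, A = 1 638 mm², x = 59.5 mm, Ī = 1 130 357 mm⁴.
Bottom flange (beyond web): 91 × 18, A = 1 638 mm², x = 59.5 mm, Ī = 1 130 357 mm⁴.
Centroid: x̄ = ΣA·x / ΣA = 29.175 mm.
Transfer each piece to the vertical centroidal axis using Ī + A·d² with d = x − 29.175:
  web: d = -22.175 mm → contributes +2 276 144 mm⁴
  top flange (beyond web): d = 30.325 mm → contributes +2 636 662 mm⁴
  bottom flange (beyond web): d = 30.325 mm → contributes +2 636 662 mm⁴
Total I = 7 549 468 mm⁴.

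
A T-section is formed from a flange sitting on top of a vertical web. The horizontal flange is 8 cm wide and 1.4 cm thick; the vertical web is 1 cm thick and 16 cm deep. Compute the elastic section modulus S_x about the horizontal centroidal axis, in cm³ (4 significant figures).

Break the section into simple shapes (no overlaps), measuring from the bottom-left corner of the bounding box.
Flange: 8 × 1.4, A = 11.2 cm², y = 16.7 cm, Ī = 1.82933 cm⁴.
Web: 1 × 16, A = 16 cm², y = 8 cm, Ī = 341.333 cm⁴.
Centroid: ȳ = ΣA·y / ΣA = 11.5824 cm.
Transfer each piece to the horizontal centroidal axis using Ī + A·d² with d = y − 11.5824:
  flange: d = 5.11765 cm → contributes +295.161 cm⁴
  web: d = -3.58235 cm → contributes +546.665 cm⁴
Total I = 841.826 cm⁴.
Extreme fibre distance c = 11.5824 cm; S = I/c = 72.6818 cm³.

S_x ≈ 72.68 cm³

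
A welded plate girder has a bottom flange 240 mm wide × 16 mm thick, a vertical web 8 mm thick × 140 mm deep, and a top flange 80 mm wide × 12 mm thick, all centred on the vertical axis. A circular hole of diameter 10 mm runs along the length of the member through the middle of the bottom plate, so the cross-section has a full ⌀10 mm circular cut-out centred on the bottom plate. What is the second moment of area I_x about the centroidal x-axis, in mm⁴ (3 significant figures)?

I_x ≈ 2.20 × 10⁷ mm⁴

Split into non-overlapping primitives; take the origin at the lower-left of the bounding box.
Bottom plate: 240 × 16, A = 3 840 mm², y = 8 mm, Ī = 81 920 mm⁴.
Web plate: 8 × 140, A = 1 120 mm², y = 86 mm, Ī = 1 829 333 mm⁴.
Top plate: 80 × 12, A = 960 mm², y = 162 mm, Ī = 11 520 mm⁴.
Hole (subtracted): ⌀10, A = 78.54 mm², y = 8 mm, Ī = 490.87 mm⁴.
Centroid: ȳ = ΣA·y / ΣA = 48.264 mm.
Transfer each piece to the centroidal x-axis using Ī + A·d² with d = y − 48.264:
  bottom plate: d = -40.264 mm → contributes +6 307 259 mm⁴
  web plate: d = 37.736 mm → contributes +3 424 228 mm⁴
  top plate: d = 113.74 mm → contributes +12 429 983 mm⁴
  hole: d = -40.264 mm → contributes −127 818 mm⁴
Total I = 22 033 652 mm⁴.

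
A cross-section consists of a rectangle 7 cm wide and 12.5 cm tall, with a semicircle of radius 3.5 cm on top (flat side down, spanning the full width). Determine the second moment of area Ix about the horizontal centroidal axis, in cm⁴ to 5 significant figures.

Decompose the section into non-overlapping parts with the origin at the bottom-left of its bounding rectangle.
Rectangular body: 7 × 12.5, A = 87.5 cm², y = 6.25 cm, Ī = 1139.323 cm⁴.
Semicircular cap: semicircle r = 3.5, A = 19.24226 cm², y = 13.98545 cm, Ī = 16.4704 cm⁴.
Centroid: ȳ = ΣA·y / ΣA = 7.644456 cm.
Transfer each piece to the horizontal centroidal axis using Ī + A·d² with d = y − 7.644456:
  rectangular body: d = -1.394456 cm → contributes +1309.467 cm⁴
  semicircular cap: d = 6.34099 cm → contributes +790.1659 cm⁴
Total I = 2099.633 cm⁴.

Ix ≈ 2099.6 cm⁴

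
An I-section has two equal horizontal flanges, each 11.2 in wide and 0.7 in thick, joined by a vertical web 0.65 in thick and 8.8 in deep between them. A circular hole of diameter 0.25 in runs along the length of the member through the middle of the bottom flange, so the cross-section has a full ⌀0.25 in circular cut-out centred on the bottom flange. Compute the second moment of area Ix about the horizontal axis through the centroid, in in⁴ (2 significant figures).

Ix ≈ 390 in⁴

Decompose the section into non-overlapping parts with the origin at the bottom-left of its bounding rectangle.
Bottom flange: 11.2 × 0.7, A = 7.84 in², y = 0.35 in, Ī = 0.3201 in⁴.
Web: 0.65 × 8.8, A = 5.72 in², y = 5.1 in, Ī = 36.91 in⁴.
Top flange: 11.2 × 0.7, A = 7.84 in², y = 9.85 in, Ī = 0.3201 in⁴.
Hole (subtracted): ⌀0.25, A = 0.04909 in², y = 0.35 in, Ī = 0.0001917 in⁴.
Centroid: ȳ = ΣA·y / ΣA = 5.111 in.
Transfer each piece to the horizontal axis through the centroid using Ī + A·d² with d = y − 5.111:
  bottom flange: d = -4.761 in → contributes +178 in⁴
  web: d = -0.01092 in → contributes +36.91 in⁴
  top flange: d = 4.739 in → contributes +176.4 in⁴
  hole: d = -4.761 in → contributes −1.113 in⁴
Total I = 390.2 in⁴.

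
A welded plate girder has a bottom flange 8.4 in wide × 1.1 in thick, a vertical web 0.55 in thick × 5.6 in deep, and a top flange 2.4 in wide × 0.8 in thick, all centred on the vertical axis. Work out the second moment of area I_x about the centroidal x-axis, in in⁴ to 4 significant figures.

I_x ≈ 89.21 in⁴

Break the section into simple shapes (no overlaps), measuring from the bottom-left corner of the bounding box.
Bottom plate: 8.4 × 1.1, A = 9.24 in², y = 0.55 in, Ī = 0.9317 in⁴.
Web plate: 0.55 × 5.6, A = 3.08 in², y = 3.9 in, Ī = 8.04907 in⁴.
Top plate: 2.4 × 0.8, A = 1.92 in², y = 7.1 in, Ī = 0.1024 in⁴.
Centroid: ȳ = ΣA·y / ΣA = 2.15772 in.
Transfer each piece to the centroidal x-axis using Ī + A·d² with d = y − 2.15772:
  bottom plate: d = -1.60772 in → contributes +24.8151 in⁴
  web plate: d = 1.74228 in → contributes +17.3985 in⁴
  top plate: d = 4.94228 in → contributes +47.0005 in⁴
Total I = 89.214 in⁴.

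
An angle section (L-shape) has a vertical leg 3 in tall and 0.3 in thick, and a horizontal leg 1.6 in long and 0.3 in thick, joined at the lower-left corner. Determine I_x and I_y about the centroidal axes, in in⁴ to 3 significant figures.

I_x ≈ 1.17 in⁴, I_y ≈ 0.236 in⁴

Split into non-overlapping primitives; take the origin at the lower-left of the bounding box.
Vertical leg: 0.3 × 3, A = 0.9 in², y = 1.5 in, Ī = 0.675 in⁴.
Horizontal leg (remainder): 1.3 × 0.3, A = 0.39 in², y = 0.15 in, Ī = 0.002925 in⁴.
Centroid: ȳ = ΣA·y / ΣA = 1.0919 in.
Transfer each piece to the centroidal x-axis using Ī + A·d² with d = y − 1.0919:
  vertical leg: d = 0.40814 in → contributes +0.82492 in⁴
  horizontal leg (remainder): d = -0.94186 in → contributes +0.34889 in⁴
Total I = 1.1738 in⁴.
For the y-axis: x̄ = 0.39186 in.
Repeating about the centroidal y-axis gives I_y = 0.23581 in⁴.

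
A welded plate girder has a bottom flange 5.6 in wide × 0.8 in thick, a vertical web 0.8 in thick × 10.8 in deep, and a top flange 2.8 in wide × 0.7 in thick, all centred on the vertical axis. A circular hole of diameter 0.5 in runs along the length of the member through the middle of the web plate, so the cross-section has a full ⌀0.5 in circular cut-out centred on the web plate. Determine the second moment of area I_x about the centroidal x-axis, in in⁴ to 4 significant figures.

Treat the section as a set of non-overlapping primitives; coordinates are from the bounding-box lower-left.
Bottom plate: 5.6 × 0.8, A = 4.48 in², y = 0.4 in, Ī = 0.238933 in⁴.
Web plate: 0.8 × 10.8, A = 8.64 in², y = 6.2 in, Ī = 83.9808 in⁴.
Top plate: 2.8 × 0.7, A = 1.96 in², y = 11.95 in, Ī = 0.0800333 in⁴.
Hole (subtracted): ⌀0.5, A = 0.19635 in², y = 6.2 in, Ī = 0.00306796 in⁴.
Centroid: ȳ = ΣA·y / ΣA = 5.2114 in.
Transfer each piece to the centroidal x-axis using Ī + A·d² with d = y − 5.2114:
  bottom plate: d = -4.8114 in → contributes +103.949 in⁴
  web plate: d = 0.988602 in → contributes +92.425 in⁴
  top plate: d = 6.7386 in → contributes +89.0812 in⁴
  hole: d = 0.988602 in → contributes −0.194967 in⁴
Total I = 285.26 in⁴.

I_x ≈ 285.3 in⁴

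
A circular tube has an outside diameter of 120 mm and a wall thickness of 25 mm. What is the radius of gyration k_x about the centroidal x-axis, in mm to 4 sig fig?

k_x ≈ 34.73 mm

Decompose the section into non-overlapping parts with the origin at the bottom-left of its bounding rectangle.
Outer circle: ⌀120, A = 11309.7 mm², y = 60 mm, Ī = 10 178 760 mm⁴.
Bore (subtracted): ⌀70, A = 3848.45 mm², y = 60 mm, Ī = 1 178 588 mm⁴.
By symmetry the centroid is at mid-height, ȳ = 60 mm.
All pieces are centred on the centroidal x-axis, so I = ΣĪ (holes subtracted) = 9 000 172 mm⁴.
Radius of gyration: k = √(I/A) = √(9 000 172 / 7461.28) = 34.7311 mm.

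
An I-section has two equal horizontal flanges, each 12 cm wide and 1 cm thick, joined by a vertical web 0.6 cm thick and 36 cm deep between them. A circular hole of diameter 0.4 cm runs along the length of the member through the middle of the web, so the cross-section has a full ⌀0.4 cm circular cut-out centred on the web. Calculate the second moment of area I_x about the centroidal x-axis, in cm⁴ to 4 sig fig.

I_x ≈ 1.055 × 10⁴ cm⁴

Split into non-overlapping primitives; take the origin at the lower-left of the bounding box.
Bottom flange: 12 × 1, A = 12 cm², y = 0.5 cm, Ī = 1 cm⁴.
Web: 0.6 × 36, A = 21.6 cm², y = 19 cm, Ī = 2332.8 cm⁴.
Top flange: 12 × 1, A = 12 cm², y = 37.5 cm, Ī = 1 cm⁴.
Hole (subtracted): ⌀0.4, A = 0.125664 cm², y = 19 cm, Ī = 0.00125664 cm⁴.
By symmetry the centroid is at mid-height, ȳ = 19 cm.
Transfer each piece to the centroidal x-axis using Ī + A·d² with d = y − 19:
  bottom flange: d = -18.5 cm → contributes +4 108 cm⁴
  web: d = 0 cm → contributes +2332.8 cm⁴
  top flange: d = 18.5 cm → contributes +4 108 cm⁴
  hole: d = 0 cm → contributes −0.00125664 cm⁴
Total I = 10548.8 cm⁴.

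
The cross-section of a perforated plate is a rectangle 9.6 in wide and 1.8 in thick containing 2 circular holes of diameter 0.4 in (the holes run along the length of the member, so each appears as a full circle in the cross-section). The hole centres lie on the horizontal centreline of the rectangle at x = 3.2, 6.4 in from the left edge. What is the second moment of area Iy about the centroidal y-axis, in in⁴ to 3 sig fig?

Iy ≈ 132 in⁴

Split into non-overlapping primitives; take the origin at the lower-left of the bounding box.
Plate: 9.6 × 1.8, A = 17.28 in², x = 4.8 in, Ī = 132.71 in⁴.
Hole 1 (subtracted): ⌀0.4, A = 0.12566 in², x = 3.2 in, Ī = 0.0012566 in⁴.
Hole 2 (subtracted): ⌀0.4, A = 0.12566 in², x = 6.4 in, Ī = 0.0012566 in⁴.
By symmetry the centroid is at mid-width, x̄ = 4.8 in.
Transfer each piece to the centroidal y-axis using Ī + A·d² with d = x − 4.8:
  plate: d = 0 in → contributes +132.71 in⁴
  hole 1: d = -1.6 in → contributes −0.32296 in⁴
  hole 2: d = 1.6 in → contributes −0.32296 in⁴
Total I = 132.06 in⁴.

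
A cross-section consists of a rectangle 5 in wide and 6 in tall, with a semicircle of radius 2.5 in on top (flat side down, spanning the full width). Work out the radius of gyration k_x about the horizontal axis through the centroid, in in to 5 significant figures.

k_x ≈ 2.3306 in

Break the section into simple shapes (no overlaps), measuring from the bottom-left corner of the bounding box.
Rectangular body: 5 × 6, A = 30 in², y = 3 in, Ī = 90 in⁴.
Semicircular cap: semicircle r = 2.5, A = 9.817477 in², y = 7.061033 in, Ī = 4.287381 in⁴.
Centroid: ȳ = ΣA·y / ΣA = 4.001296 in.
Transfer each piece to the horizontal axis through the centroid using Ī + A·d² with d = y − 4.001296:
  rectangular body: d = -1.001296 in → contributes +120.0778 in⁴
  semicircular cap: d = 3.059737 in → contributes +96.19848 in⁴
Total I = 216.2763 in⁴.
Radius of gyration: k = √(I/A) = √(216.2763 / 39.81748) = 2.330599 in.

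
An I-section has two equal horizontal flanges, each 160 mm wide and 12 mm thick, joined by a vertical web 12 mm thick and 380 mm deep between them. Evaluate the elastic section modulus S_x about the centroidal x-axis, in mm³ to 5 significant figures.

Decompose the section into non-overlapping parts with the origin at the bottom-left of its bounding rectangle.
Bottom flange: 160 × 12, A = 1 920 mm², y = 6 mm, Ī = 23 040 mm⁴.
Web: 12 × 380, A = 4 560 mm², y = 202 mm, Ī = 54 872 000 mm⁴.
Top flange: 160 × 12, A = 1 920 mm², y = 398 mm, Ī = 23 040 mm⁴.
By symmetry the centroid is at mid-height, ȳ = 202 mm.
Transfer each piece to the centroidal x-axis using Ī + A·d² with d = y − 202:
  bottom flange: d = -196 mm → contributes +73 781 760 mm⁴
  web: d = 0 mm → contributes +54 872 000 mm⁴
  top flange: d = 196 mm → contributes +73 781 760 mm⁴
Total I = 202 435 520 mm⁴.
Extreme fibre distance c = 202 mm; S = I/c = 1 002 156 mm³.

S_x ≈ 1.0022 × 10⁶ mm³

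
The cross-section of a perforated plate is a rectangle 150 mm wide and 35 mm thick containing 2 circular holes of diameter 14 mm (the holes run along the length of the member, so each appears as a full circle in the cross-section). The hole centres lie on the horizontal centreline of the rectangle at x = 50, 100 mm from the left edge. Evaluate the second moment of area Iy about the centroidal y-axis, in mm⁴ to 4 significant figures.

Iy ≈ 9.648 × 10⁶ mm⁴

Break the section into simple shapes (no overlaps), measuring from the bottom-left corner of the bounding box.
Plate: 150 × 35, A = 5 250 mm², x = 75 mm, Ī = 9 843 750 mm⁴.
Hole 1 (subtracted): ⌀14, A = 153.938 mm², x = 50 mm, Ī = 1885.74 mm⁴.
Hole 2 (subtracted): ⌀14, A = 153.938 mm², x = 100 mm, Ī = 1885.74 mm⁴.
By symmetry the centroid is at mid-width, x̄ = 75 mm.
Transfer each piece to the centroidal y-axis using Ī + A·d² with d = x − 75:
  plate: d = 0 mm → contributes +9 843 750 mm⁴
  hole 1: d = -25 mm → contributes −98 097 mm⁴
  hole 2: d = 25 mm → contributes −98 097 mm⁴
Total I = 9 647 556 mm⁴.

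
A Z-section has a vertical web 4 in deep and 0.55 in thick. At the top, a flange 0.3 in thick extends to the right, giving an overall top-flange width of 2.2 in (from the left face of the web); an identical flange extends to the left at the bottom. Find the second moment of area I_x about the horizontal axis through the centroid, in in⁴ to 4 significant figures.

Break the section into simple shapes (no overlaps), measuring from the bottom-left corner of the bounding box.
Web: 0.55 × 4, A = 2.2 in², y = 2 in, Ī = 2.93333 in⁴.
Top flange (beyond web): 1.65 × 0.3, A = 0.495 in², y = 3.85 in, Ī = 0.0037125 in⁴.
Bottom flange (beyond web): 1.65 × 0.3, A = 0.495 in², y = 0.15 in, Ī = 0.0037125 in⁴.
Centroid: ȳ = ΣA·y / ΣA = 2 in.
Transfer each piece to the horizontal axis through the centroid using Ī + A·d² with d = y − 2:
  web: d = 0 in → contributes +2.93333 in⁴
  top flange (beyond web): d = 1.85 in → contributes +1.69785 in⁴
  bottom flange (beyond web): d = -1.85 in → contributes +1.69785 in⁴
Total I = 6.32903 in⁴.

I_x ≈ 6.329 in⁴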